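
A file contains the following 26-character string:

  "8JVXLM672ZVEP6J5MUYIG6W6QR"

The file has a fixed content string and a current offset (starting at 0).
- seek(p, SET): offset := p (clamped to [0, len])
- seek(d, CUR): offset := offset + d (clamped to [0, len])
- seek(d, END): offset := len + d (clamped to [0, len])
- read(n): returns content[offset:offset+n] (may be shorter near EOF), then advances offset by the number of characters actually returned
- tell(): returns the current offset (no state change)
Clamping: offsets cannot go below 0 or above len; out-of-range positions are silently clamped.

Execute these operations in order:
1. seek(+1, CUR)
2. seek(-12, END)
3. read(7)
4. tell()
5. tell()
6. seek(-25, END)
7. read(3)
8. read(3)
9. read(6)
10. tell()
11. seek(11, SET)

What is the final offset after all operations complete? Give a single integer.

Answer: 11

Derivation:
After 1 (seek(+1, CUR)): offset=1
After 2 (seek(-12, END)): offset=14
After 3 (read(7)): returned 'J5MUYIG', offset=21
After 4 (tell()): offset=21
After 5 (tell()): offset=21
After 6 (seek(-25, END)): offset=1
After 7 (read(3)): returned 'JVX', offset=4
After 8 (read(3)): returned 'LM6', offset=7
After 9 (read(6)): returned '72ZVEP', offset=13
After 10 (tell()): offset=13
After 11 (seek(11, SET)): offset=11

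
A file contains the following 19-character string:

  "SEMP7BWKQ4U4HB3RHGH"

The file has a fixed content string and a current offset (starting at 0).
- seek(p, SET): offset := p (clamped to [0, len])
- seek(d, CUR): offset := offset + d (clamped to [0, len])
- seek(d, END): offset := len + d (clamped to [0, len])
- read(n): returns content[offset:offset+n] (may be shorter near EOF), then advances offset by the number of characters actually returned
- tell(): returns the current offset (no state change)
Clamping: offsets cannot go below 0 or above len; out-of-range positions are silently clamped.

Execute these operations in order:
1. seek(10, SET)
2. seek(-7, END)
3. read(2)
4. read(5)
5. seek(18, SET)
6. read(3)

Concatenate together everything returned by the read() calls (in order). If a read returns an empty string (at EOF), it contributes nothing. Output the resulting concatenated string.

Answer: HB3RHGHH

Derivation:
After 1 (seek(10, SET)): offset=10
After 2 (seek(-7, END)): offset=12
After 3 (read(2)): returned 'HB', offset=14
After 4 (read(5)): returned '3RHGH', offset=19
After 5 (seek(18, SET)): offset=18
After 6 (read(3)): returned 'H', offset=19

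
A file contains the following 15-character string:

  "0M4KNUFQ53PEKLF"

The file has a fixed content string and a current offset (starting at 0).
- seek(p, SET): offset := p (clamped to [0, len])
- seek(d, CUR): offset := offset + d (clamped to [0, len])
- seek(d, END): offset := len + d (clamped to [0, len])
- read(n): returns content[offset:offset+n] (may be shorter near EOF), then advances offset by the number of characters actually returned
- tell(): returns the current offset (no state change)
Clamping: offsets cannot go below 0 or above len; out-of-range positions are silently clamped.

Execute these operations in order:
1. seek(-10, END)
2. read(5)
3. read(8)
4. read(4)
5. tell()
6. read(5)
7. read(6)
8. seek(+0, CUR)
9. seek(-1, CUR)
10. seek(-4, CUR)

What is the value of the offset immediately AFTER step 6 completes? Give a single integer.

After 1 (seek(-10, END)): offset=5
After 2 (read(5)): returned 'UFQ53', offset=10
After 3 (read(8)): returned 'PEKLF', offset=15
After 4 (read(4)): returned '', offset=15
After 5 (tell()): offset=15
After 6 (read(5)): returned '', offset=15

Answer: 15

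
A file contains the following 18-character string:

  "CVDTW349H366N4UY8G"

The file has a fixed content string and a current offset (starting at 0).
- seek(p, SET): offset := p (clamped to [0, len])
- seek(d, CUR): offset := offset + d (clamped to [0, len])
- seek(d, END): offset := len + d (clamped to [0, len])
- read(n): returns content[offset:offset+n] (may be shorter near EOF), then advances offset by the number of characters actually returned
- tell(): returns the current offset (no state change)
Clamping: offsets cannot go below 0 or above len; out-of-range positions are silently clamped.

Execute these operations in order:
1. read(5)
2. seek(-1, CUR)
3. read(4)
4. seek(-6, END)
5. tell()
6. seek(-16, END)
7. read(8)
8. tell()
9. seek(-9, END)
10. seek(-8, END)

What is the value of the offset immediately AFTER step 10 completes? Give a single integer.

After 1 (read(5)): returned 'CVDTW', offset=5
After 2 (seek(-1, CUR)): offset=4
After 3 (read(4)): returned 'W349', offset=8
After 4 (seek(-6, END)): offset=12
After 5 (tell()): offset=12
After 6 (seek(-16, END)): offset=2
After 7 (read(8)): returned 'DTW349H3', offset=10
After 8 (tell()): offset=10
After 9 (seek(-9, END)): offset=9
After 10 (seek(-8, END)): offset=10

Answer: 10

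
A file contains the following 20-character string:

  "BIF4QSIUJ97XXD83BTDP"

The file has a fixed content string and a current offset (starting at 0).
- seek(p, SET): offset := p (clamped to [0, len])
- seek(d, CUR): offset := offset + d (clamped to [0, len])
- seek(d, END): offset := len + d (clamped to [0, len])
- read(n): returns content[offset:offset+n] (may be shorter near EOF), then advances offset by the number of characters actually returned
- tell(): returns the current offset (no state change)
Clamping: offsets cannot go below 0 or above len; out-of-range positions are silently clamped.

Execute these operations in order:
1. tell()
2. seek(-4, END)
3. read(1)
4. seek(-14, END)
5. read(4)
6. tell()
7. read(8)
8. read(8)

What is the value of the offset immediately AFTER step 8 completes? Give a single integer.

After 1 (tell()): offset=0
After 2 (seek(-4, END)): offset=16
After 3 (read(1)): returned 'B', offset=17
After 4 (seek(-14, END)): offset=6
After 5 (read(4)): returned 'IUJ9', offset=10
After 6 (tell()): offset=10
After 7 (read(8)): returned '7XXD83BT', offset=18
After 8 (read(8)): returned 'DP', offset=20

Answer: 20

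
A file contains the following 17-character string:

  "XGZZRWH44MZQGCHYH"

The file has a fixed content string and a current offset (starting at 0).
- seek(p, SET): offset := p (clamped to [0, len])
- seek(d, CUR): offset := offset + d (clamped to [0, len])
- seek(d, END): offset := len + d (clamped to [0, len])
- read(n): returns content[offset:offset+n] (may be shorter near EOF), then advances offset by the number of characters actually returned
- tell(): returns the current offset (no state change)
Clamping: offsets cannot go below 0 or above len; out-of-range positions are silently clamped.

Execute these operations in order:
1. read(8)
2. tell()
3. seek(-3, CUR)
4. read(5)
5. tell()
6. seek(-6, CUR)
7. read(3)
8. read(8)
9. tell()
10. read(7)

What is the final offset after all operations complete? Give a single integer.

Answer: 17

Derivation:
After 1 (read(8)): returned 'XGZZRWH4', offset=8
After 2 (tell()): offset=8
After 3 (seek(-3, CUR)): offset=5
After 4 (read(5)): returned 'WH44M', offset=10
After 5 (tell()): offset=10
After 6 (seek(-6, CUR)): offset=4
After 7 (read(3)): returned 'RWH', offset=7
After 8 (read(8)): returned '44MZQGCH', offset=15
After 9 (tell()): offset=15
After 10 (read(7)): returned 'YH', offset=17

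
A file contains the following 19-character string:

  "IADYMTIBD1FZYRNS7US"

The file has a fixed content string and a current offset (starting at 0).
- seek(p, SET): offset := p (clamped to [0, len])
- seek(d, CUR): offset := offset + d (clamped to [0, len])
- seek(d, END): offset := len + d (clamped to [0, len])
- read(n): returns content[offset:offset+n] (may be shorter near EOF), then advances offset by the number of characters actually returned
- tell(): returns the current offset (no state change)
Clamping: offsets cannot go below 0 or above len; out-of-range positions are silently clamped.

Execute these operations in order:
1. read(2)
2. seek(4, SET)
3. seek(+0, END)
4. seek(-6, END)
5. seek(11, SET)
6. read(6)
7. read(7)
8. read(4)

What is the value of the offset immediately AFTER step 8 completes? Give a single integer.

Answer: 19

Derivation:
After 1 (read(2)): returned 'IA', offset=2
After 2 (seek(4, SET)): offset=4
After 3 (seek(+0, END)): offset=19
After 4 (seek(-6, END)): offset=13
After 5 (seek(11, SET)): offset=11
After 6 (read(6)): returned 'ZYRNS7', offset=17
After 7 (read(7)): returned 'US', offset=19
After 8 (read(4)): returned '', offset=19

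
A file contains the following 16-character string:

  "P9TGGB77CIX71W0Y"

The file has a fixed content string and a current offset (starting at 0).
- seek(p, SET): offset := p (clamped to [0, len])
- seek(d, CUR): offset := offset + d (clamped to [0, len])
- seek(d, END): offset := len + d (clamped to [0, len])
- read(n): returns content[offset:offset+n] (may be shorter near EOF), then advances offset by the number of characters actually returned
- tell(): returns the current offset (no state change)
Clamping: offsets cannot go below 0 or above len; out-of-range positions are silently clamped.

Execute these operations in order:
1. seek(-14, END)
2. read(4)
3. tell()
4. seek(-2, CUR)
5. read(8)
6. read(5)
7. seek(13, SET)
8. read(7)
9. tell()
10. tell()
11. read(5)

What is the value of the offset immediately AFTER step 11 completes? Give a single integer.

After 1 (seek(-14, END)): offset=2
After 2 (read(4)): returned 'TGGB', offset=6
After 3 (tell()): offset=6
After 4 (seek(-2, CUR)): offset=4
After 5 (read(8)): returned 'GB77CIX7', offset=12
After 6 (read(5)): returned '1W0Y', offset=16
After 7 (seek(13, SET)): offset=13
After 8 (read(7)): returned 'W0Y', offset=16
After 9 (tell()): offset=16
After 10 (tell()): offset=16
After 11 (read(5)): returned '', offset=16

Answer: 16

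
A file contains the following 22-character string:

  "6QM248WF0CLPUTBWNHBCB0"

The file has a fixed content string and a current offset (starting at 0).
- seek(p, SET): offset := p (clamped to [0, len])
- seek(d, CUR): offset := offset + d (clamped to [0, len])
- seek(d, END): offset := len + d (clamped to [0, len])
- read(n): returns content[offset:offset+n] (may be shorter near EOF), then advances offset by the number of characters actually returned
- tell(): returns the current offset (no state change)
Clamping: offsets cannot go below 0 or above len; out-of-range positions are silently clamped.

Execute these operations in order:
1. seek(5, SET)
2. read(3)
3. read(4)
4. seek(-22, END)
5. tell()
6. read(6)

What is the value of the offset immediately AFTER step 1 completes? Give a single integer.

Answer: 5

Derivation:
After 1 (seek(5, SET)): offset=5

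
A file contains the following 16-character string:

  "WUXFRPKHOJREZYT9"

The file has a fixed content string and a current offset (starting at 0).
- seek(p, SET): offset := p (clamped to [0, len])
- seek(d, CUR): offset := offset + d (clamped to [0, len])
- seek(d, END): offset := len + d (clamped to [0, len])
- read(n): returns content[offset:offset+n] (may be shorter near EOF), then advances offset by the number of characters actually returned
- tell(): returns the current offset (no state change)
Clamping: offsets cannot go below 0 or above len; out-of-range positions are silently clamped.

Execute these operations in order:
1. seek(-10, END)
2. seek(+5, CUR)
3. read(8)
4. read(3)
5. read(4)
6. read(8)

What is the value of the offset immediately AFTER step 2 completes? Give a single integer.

Answer: 11

Derivation:
After 1 (seek(-10, END)): offset=6
After 2 (seek(+5, CUR)): offset=11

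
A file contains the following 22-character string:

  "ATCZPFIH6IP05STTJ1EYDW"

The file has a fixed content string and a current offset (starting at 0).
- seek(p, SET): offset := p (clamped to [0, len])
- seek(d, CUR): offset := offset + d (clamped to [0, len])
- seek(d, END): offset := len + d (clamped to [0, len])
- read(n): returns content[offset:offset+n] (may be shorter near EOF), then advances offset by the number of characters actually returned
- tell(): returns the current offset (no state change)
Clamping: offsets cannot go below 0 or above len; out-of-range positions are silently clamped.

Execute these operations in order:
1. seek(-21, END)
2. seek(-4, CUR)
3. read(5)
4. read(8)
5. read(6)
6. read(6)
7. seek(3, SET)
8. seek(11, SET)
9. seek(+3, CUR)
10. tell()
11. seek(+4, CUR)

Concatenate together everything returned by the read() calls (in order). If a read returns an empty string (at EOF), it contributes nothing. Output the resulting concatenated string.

Answer: ATCZPFIH6IP05STTJ1EYDW

Derivation:
After 1 (seek(-21, END)): offset=1
After 2 (seek(-4, CUR)): offset=0
After 3 (read(5)): returned 'ATCZP', offset=5
After 4 (read(8)): returned 'FIH6IP05', offset=13
After 5 (read(6)): returned 'STTJ1E', offset=19
After 6 (read(6)): returned 'YDW', offset=22
After 7 (seek(3, SET)): offset=3
After 8 (seek(11, SET)): offset=11
After 9 (seek(+3, CUR)): offset=14
After 10 (tell()): offset=14
After 11 (seek(+4, CUR)): offset=18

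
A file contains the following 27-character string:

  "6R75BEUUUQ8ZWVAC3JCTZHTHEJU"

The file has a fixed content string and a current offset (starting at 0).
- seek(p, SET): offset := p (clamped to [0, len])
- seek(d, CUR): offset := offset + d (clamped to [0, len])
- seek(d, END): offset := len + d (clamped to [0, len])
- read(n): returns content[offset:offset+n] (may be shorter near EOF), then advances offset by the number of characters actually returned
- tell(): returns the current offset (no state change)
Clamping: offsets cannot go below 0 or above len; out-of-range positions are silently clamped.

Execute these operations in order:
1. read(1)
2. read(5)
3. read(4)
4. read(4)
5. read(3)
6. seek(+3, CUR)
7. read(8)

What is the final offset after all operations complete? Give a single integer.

Answer: 27

Derivation:
After 1 (read(1)): returned '6', offset=1
After 2 (read(5)): returned 'R75BE', offset=6
After 3 (read(4)): returned 'UUUQ', offset=10
After 4 (read(4)): returned '8ZWV', offset=14
After 5 (read(3)): returned 'AC3', offset=17
After 6 (seek(+3, CUR)): offset=20
After 7 (read(8)): returned 'ZHTHEJU', offset=27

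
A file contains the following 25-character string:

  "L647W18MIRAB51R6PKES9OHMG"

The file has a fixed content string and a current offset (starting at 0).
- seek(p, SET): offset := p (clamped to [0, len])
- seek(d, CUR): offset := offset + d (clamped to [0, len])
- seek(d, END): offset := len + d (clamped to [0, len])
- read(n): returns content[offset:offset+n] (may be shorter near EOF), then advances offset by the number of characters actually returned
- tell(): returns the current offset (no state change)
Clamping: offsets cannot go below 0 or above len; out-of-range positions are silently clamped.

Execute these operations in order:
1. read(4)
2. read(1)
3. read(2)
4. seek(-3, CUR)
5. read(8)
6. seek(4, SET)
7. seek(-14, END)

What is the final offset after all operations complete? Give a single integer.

Answer: 11

Derivation:
After 1 (read(4)): returned 'L647', offset=4
After 2 (read(1)): returned 'W', offset=5
After 3 (read(2)): returned '18', offset=7
After 4 (seek(-3, CUR)): offset=4
After 5 (read(8)): returned 'W18MIRAB', offset=12
After 6 (seek(4, SET)): offset=4
After 7 (seek(-14, END)): offset=11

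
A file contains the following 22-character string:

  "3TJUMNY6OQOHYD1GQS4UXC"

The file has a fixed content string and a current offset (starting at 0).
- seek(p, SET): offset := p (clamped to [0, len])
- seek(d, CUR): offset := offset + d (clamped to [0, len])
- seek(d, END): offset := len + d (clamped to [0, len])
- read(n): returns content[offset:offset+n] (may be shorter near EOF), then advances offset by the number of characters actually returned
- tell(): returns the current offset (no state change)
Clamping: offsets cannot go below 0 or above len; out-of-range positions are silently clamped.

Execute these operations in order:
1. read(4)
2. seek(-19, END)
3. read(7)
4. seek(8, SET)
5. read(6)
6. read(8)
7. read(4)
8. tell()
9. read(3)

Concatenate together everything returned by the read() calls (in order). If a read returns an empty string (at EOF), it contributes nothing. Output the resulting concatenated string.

Answer: 3TJUUMNY6OQOQOHYD1GQS4UXC

Derivation:
After 1 (read(4)): returned '3TJU', offset=4
After 2 (seek(-19, END)): offset=3
After 3 (read(7)): returned 'UMNY6OQ', offset=10
After 4 (seek(8, SET)): offset=8
After 5 (read(6)): returned 'OQOHYD', offset=14
After 6 (read(8)): returned '1GQS4UXC', offset=22
After 7 (read(4)): returned '', offset=22
After 8 (tell()): offset=22
After 9 (read(3)): returned '', offset=22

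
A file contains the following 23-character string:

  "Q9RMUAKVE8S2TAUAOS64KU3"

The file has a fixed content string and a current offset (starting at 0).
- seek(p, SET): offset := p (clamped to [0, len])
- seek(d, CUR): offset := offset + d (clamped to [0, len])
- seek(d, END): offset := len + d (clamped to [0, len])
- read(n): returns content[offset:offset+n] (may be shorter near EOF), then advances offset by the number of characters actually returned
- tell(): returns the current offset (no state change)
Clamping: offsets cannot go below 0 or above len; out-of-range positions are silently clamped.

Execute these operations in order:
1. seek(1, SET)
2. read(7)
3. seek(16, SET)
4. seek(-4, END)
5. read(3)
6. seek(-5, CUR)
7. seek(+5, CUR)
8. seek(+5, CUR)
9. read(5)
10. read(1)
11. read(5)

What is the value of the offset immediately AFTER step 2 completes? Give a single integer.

Answer: 8

Derivation:
After 1 (seek(1, SET)): offset=1
After 2 (read(7)): returned '9RMUAKV', offset=8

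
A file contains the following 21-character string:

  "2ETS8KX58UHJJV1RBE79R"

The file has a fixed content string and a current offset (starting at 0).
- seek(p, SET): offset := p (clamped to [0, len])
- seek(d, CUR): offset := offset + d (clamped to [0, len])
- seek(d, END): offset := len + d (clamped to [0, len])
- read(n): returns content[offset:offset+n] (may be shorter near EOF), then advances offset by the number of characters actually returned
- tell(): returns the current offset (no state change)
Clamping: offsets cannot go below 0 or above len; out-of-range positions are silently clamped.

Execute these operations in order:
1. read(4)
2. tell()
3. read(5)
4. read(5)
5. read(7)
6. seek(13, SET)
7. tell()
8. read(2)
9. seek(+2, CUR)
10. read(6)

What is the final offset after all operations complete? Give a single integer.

After 1 (read(4)): returned '2ETS', offset=4
After 2 (tell()): offset=4
After 3 (read(5)): returned '8KX58', offset=9
After 4 (read(5)): returned 'UHJJV', offset=14
After 5 (read(7)): returned '1RBE79R', offset=21
After 6 (seek(13, SET)): offset=13
After 7 (tell()): offset=13
After 8 (read(2)): returned 'V1', offset=15
After 9 (seek(+2, CUR)): offset=17
After 10 (read(6)): returned 'E79R', offset=21

Answer: 21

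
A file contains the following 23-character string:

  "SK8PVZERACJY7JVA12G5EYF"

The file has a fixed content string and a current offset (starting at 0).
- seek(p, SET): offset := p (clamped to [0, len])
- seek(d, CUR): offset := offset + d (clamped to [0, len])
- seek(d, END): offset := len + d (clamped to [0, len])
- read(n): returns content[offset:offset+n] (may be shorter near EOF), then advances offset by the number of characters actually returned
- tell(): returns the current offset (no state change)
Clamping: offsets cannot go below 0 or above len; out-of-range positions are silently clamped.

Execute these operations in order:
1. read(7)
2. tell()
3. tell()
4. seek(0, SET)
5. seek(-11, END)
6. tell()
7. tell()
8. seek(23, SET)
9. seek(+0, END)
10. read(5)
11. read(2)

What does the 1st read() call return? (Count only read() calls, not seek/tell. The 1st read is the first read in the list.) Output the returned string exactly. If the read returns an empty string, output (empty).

Answer: SK8PVZE

Derivation:
After 1 (read(7)): returned 'SK8PVZE', offset=7
After 2 (tell()): offset=7
After 3 (tell()): offset=7
After 4 (seek(0, SET)): offset=0
After 5 (seek(-11, END)): offset=12
After 6 (tell()): offset=12
After 7 (tell()): offset=12
After 8 (seek(23, SET)): offset=23
After 9 (seek(+0, END)): offset=23
After 10 (read(5)): returned '', offset=23
After 11 (read(2)): returned '', offset=23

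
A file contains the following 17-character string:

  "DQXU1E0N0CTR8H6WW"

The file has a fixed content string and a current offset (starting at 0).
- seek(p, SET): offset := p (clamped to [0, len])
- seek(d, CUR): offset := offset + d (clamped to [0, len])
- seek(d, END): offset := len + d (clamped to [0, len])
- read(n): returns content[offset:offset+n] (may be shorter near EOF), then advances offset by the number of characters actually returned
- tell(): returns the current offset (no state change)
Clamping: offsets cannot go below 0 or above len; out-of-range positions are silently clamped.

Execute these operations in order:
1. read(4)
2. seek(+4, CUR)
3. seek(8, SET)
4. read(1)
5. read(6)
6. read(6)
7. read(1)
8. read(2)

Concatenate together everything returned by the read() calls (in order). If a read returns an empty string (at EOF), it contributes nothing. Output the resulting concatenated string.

After 1 (read(4)): returned 'DQXU', offset=4
After 2 (seek(+4, CUR)): offset=8
After 3 (seek(8, SET)): offset=8
After 4 (read(1)): returned '0', offset=9
After 5 (read(6)): returned 'CTR8H6', offset=15
After 6 (read(6)): returned 'WW', offset=17
After 7 (read(1)): returned '', offset=17
After 8 (read(2)): returned '', offset=17

Answer: DQXU0CTR8H6WW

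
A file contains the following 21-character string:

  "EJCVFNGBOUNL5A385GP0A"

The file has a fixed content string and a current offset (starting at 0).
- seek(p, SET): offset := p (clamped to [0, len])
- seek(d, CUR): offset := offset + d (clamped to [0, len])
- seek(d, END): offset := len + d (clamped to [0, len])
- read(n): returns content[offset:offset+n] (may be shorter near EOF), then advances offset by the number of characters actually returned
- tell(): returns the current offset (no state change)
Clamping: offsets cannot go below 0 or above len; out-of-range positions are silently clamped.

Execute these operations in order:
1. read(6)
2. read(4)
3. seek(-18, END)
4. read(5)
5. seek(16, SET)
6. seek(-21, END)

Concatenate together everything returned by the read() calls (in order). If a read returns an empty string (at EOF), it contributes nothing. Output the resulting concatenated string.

After 1 (read(6)): returned 'EJCVFN', offset=6
After 2 (read(4)): returned 'GBOU', offset=10
After 3 (seek(-18, END)): offset=3
After 4 (read(5)): returned 'VFNGB', offset=8
After 5 (seek(16, SET)): offset=16
After 6 (seek(-21, END)): offset=0

Answer: EJCVFNGBOUVFNGB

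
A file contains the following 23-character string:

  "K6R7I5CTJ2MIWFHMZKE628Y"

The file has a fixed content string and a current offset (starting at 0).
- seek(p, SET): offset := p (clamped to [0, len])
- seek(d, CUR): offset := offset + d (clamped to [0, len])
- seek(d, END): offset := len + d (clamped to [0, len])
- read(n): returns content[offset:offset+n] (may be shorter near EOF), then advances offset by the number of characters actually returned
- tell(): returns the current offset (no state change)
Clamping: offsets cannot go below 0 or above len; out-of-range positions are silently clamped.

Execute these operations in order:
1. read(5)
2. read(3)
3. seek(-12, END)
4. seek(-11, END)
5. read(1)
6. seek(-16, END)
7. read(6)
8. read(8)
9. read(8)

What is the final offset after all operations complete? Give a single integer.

Answer: 23

Derivation:
After 1 (read(5)): returned 'K6R7I', offset=5
After 2 (read(3)): returned '5CT', offset=8
After 3 (seek(-12, END)): offset=11
After 4 (seek(-11, END)): offset=12
After 5 (read(1)): returned 'W', offset=13
After 6 (seek(-16, END)): offset=7
After 7 (read(6)): returned 'TJ2MIW', offset=13
After 8 (read(8)): returned 'FHMZKE62', offset=21
After 9 (read(8)): returned '8Y', offset=23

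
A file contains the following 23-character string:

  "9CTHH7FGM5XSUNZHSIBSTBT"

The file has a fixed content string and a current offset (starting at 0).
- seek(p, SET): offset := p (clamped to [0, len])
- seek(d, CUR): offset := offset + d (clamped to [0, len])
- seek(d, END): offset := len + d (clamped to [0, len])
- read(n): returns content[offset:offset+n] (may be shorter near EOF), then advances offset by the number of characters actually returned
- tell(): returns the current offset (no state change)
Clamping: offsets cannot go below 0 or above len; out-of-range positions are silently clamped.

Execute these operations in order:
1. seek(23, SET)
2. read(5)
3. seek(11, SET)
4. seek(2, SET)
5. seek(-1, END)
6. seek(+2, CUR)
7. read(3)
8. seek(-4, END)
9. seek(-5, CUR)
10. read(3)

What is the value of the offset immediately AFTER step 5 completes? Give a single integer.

After 1 (seek(23, SET)): offset=23
After 2 (read(5)): returned '', offset=23
After 3 (seek(11, SET)): offset=11
After 4 (seek(2, SET)): offset=2
After 5 (seek(-1, END)): offset=22

Answer: 22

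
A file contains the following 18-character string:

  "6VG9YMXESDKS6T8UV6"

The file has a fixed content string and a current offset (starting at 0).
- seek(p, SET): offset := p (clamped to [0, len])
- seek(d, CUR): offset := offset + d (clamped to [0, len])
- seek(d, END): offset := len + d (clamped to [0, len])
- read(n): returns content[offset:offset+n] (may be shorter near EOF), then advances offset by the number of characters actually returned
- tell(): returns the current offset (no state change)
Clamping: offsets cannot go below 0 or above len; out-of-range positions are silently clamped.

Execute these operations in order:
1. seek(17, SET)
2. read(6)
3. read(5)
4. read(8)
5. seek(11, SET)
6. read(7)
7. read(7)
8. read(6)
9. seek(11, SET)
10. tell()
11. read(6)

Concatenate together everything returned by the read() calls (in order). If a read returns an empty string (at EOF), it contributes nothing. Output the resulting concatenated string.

After 1 (seek(17, SET)): offset=17
After 2 (read(6)): returned '6', offset=18
After 3 (read(5)): returned '', offset=18
After 4 (read(8)): returned '', offset=18
After 5 (seek(11, SET)): offset=11
After 6 (read(7)): returned 'S6T8UV6', offset=18
After 7 (read(7)): returned '', offset=18
After 8 (read(6)): returned '', offset=18
After 9 (seek(11, SET)): offset=11
After 10 (tell()): offset=11
After 11 (read(6)): returned 'S6T8UV', offset=17

Answer: 6S6T8UV6S6T8UV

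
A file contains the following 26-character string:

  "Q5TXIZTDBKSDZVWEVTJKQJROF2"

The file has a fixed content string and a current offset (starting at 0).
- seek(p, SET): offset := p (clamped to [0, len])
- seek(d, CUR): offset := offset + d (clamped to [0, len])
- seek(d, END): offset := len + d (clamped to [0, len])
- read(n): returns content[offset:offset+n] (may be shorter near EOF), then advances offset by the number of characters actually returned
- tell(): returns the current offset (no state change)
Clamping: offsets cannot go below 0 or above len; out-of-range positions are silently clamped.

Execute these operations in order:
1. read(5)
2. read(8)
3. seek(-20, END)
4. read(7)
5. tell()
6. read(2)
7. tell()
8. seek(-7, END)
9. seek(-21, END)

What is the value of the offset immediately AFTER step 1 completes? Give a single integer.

After 1 (read(5)): returned 'Q5TXI', offset=5

Answer: 5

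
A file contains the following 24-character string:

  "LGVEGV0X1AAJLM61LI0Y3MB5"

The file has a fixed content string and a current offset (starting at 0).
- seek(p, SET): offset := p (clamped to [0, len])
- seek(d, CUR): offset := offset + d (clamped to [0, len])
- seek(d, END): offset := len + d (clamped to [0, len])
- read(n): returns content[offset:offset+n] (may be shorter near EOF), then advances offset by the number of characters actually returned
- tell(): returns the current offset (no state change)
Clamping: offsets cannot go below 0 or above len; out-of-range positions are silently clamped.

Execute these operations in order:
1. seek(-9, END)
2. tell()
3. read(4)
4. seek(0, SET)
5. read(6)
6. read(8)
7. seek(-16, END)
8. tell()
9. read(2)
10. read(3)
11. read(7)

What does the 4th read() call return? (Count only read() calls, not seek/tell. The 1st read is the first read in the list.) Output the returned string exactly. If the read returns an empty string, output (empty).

After 1 (seek(-9, END)): offset=15
After 2 (tell()): offset=15
After 3 (read(4)): returned '1LI0', offset=19
After 4 (seek(0, SET)): offset=0
After 5 (read(6)): returned 'LGVEGV', offset=6
After 6 (read(8)): returned '0X1AAJLM', offset=14
After 7 (seek(-16, END)): offset=8
After 8 (tell()): offset=8
After 9 (read(2)): returned '1A', offset=10
After 10 (read(3)): returned 'AJL', offset=13
After 11 (read(7)): returned 'M61LI0Y', offset=20

Answer: 1A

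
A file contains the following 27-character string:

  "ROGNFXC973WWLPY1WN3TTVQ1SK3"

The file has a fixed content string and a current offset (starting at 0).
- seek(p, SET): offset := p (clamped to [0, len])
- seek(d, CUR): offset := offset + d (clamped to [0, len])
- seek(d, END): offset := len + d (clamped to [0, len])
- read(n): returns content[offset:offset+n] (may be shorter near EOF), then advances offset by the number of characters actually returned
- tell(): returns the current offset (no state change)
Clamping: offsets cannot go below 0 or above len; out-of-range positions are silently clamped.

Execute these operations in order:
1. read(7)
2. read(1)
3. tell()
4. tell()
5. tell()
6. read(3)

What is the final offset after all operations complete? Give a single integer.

Answer: 11

Derivation:
After 1 (read(7)): returned 'ROGNFXC', offset=7
After 2 (read(1)): returned '9', offset=8
After 3 (tell()): offset=8
After 4 (tell()): offset=8
After 5 (tell()): offset=8
After 6 (read(3)): returned '73W', offset=11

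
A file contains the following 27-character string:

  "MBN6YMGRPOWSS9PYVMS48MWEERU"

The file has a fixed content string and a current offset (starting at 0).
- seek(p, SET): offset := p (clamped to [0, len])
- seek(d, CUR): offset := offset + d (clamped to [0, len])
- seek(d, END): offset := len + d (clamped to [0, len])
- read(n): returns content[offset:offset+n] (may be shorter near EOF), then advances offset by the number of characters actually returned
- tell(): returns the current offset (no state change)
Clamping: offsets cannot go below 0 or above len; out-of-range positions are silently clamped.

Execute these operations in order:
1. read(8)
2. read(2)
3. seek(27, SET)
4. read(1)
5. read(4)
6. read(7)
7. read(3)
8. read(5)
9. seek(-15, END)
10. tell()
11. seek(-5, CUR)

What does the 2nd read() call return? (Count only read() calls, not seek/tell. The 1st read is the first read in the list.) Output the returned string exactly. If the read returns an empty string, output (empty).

Answer: PO

Derivation:
After 1 (read(8)): returned 'MBN6YMGR', offset=8
After 2 (read(2)): returned 'PO', offset=10
After 3 (seek(27, SET)): offset=27
After 4 (read(1)): returned '', offset=27
After 5 (read(4)): returned '', offset=27
After 6 (read(7)): returned '', offset=27
After 7 (read(3)): returned '', offset=27
After 8 (read(5)): returned '', offset=27
After 9 (seek(-15, END)): offset=12
After 10 (tell()): offset=12
After 11 (seek(-5, CUR)): offset=7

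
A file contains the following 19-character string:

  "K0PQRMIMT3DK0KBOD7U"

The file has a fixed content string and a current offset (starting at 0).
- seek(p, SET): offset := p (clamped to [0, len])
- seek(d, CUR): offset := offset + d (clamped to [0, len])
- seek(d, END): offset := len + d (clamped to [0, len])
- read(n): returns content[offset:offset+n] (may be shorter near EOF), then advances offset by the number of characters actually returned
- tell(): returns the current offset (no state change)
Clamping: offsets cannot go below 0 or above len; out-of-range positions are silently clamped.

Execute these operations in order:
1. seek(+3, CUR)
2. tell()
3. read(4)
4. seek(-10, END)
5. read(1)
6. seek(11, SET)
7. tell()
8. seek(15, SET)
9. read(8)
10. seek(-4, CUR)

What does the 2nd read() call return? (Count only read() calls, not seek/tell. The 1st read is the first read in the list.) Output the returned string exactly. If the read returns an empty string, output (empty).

Answer: 3

Derivation:
After 1 (seek(+3, CUR)): offset=3
After 2 (tell()): offset=3
After 3 (read(4)): returned 'QRMI', offset=7
After 4 (seek(-10, END)): offset=9
After 5 (read(1)): returned '3', offset=10
After 6 (seek(11, SET)): offset=11
After 7 (tell()): offset=11
After 8 (seek(15, SET)): offset=15
After 9 (read(8)): returned 'OD7U', offset=19
After 10 (seek(-4, CUR)): offset=15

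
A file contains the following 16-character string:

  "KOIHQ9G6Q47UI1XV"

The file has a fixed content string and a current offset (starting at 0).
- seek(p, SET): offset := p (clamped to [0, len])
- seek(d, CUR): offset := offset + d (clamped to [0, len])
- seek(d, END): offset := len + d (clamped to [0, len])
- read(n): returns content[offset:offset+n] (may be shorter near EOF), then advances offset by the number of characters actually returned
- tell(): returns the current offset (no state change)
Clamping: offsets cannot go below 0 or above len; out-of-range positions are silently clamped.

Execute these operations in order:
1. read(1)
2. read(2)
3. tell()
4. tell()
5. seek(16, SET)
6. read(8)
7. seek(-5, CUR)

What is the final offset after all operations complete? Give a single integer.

Answer: 11

Derivation:
After 1 (read(1)): returned 'K', offset=1
After 2 (read(2)): returned 'OI', offset=3
After 3 (tell()): offset=3
After 4 (tell()): offset=3
After 5 (seek(16, SET)): offset=16
After 6 (read(8)): returned '', offset=16
After 7 (seek(-5, CUR)): offset=11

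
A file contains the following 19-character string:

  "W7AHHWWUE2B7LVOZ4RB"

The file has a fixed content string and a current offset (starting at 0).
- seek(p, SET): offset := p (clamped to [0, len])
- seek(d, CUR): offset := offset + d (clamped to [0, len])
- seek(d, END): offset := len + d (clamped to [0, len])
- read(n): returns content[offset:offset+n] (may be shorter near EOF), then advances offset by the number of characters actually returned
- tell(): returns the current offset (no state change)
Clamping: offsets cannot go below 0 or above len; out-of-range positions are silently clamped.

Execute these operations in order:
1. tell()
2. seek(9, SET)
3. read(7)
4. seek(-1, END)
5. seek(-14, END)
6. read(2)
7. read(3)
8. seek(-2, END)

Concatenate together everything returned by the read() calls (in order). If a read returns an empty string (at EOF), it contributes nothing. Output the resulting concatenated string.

Answer: 2B7LVOZWWUE2

Derivation:
After 1 (tell()): offset=0
After 2 (seek(9, SET)): offset=9
After 3 (read(7)): returned '2B7LVOZ', offset=16
After 4 (seek(-1, END)): offset=18
After 5 (seek(-14, END)): offset=5
After 6 (read(2)): returned 'WW', offset=7
After 7 (read(3)): returned 'UE2', offset=10
After 8 (seek(-2, END)): offset=17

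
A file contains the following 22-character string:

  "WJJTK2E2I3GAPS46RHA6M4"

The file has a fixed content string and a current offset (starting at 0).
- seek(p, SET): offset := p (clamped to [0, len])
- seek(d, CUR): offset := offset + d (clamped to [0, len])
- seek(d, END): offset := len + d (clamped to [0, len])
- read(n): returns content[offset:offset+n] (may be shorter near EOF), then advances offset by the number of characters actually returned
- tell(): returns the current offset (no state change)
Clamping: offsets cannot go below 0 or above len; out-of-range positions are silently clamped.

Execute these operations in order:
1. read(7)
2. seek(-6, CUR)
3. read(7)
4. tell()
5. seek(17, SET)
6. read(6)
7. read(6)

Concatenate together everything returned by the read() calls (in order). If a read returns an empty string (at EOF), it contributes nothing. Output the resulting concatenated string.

After 1 (read(7)): returned 'WJJTK2E', offset=7
After 2 (seek(-6, CUR)): offset=1
After 3 (read(7)): returned 'JJTK2E2', offset=8
After 4 (tell()): offset=8
After 5 (seek(17, SET)): offset=17
After 6 (read(6)): returned 'HA6M4', offset=22
After 7 (read(6)): returned '', offset=22

Answer: WJJTK2EJJTK2E2HA6M4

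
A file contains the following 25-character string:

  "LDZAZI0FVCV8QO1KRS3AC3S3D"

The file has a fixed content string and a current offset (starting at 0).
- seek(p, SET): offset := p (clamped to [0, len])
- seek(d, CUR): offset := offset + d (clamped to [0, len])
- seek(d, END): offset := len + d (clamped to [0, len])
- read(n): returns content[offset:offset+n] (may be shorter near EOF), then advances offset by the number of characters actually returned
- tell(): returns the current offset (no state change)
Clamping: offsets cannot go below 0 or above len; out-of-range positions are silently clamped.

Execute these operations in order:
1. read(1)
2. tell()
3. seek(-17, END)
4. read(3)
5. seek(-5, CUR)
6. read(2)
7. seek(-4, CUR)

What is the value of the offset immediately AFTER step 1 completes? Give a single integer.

Answer: 1

Derivation:
After 1 (read(1)): returned 'L', offset=1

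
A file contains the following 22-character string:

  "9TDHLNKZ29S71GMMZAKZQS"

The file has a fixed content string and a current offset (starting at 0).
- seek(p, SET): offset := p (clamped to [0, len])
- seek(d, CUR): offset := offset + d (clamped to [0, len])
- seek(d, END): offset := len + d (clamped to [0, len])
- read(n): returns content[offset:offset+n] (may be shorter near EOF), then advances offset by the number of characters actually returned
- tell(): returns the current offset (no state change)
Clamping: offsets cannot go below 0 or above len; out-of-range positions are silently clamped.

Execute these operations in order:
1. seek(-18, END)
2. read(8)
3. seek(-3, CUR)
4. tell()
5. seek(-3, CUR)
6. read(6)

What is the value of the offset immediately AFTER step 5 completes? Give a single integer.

Answer: 6

Derivation:
After 1 (seek(-18, END)): offset=4
After 2 (read(8)): returned 'LNKZ29S7', offset=12
After 3 (seek(-3, CUR)): offset=9
After 4 (tell()): offset=9
After 5 (seek(-3, CUR)): offset=6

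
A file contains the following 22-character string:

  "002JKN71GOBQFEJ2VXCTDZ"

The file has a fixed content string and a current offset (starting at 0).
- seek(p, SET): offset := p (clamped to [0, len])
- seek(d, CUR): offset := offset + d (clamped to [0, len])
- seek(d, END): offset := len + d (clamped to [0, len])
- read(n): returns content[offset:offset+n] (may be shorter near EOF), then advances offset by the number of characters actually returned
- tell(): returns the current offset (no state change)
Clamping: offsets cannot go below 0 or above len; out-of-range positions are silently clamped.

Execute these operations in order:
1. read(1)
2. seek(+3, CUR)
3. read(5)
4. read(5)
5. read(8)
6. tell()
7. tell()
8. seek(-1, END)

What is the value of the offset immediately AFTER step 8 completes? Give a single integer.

After 1 (read(1)): returned '0', offset=1
After 2 (seek(+3, CUR)): offset=4
After 3 (read(5)): returned 'KN71G', offset=9
After 4 (read(5)): returned 'OBQFE', offset=14
After 5 (read(8)): returned 'J2VXCTDZ', offset=22
After 6 (tell()): offset=22
After 7 (tell()): offset=22
After 8 (seek(-1, END)): offset=21

Answer: 21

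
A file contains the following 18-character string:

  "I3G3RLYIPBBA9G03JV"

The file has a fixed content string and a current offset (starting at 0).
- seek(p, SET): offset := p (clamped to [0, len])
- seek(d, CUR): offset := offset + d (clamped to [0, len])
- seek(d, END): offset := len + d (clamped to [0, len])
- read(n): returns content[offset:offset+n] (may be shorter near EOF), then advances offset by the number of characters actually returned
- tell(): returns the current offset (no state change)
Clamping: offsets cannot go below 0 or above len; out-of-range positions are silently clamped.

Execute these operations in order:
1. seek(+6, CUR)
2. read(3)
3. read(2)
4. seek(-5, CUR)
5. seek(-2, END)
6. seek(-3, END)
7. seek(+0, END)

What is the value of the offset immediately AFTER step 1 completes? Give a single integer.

After 1 (seek(+6, CUR)): offset=6

Answer: 6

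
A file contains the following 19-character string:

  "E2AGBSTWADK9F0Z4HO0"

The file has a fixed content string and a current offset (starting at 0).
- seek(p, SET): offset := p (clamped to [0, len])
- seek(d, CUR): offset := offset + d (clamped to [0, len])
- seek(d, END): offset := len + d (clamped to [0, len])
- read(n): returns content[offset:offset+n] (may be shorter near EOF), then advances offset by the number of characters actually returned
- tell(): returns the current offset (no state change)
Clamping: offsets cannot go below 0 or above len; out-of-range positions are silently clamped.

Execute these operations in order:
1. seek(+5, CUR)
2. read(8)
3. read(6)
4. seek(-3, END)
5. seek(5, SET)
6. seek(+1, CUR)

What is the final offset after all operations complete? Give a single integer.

Answer: 6

Derivation:
After 1 (seek(+5, CUR)): offset=5
After 2 (read(8)): returned 'STWADK9F', offset=13
After 3 (read(6)): returned '0Z4HO0', offset=19
After 4 (seek(-3, END)): offset=16
After 5 (seek(5, SET)): offset=5
After 6 (seek(+1, CUR)): offset=6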